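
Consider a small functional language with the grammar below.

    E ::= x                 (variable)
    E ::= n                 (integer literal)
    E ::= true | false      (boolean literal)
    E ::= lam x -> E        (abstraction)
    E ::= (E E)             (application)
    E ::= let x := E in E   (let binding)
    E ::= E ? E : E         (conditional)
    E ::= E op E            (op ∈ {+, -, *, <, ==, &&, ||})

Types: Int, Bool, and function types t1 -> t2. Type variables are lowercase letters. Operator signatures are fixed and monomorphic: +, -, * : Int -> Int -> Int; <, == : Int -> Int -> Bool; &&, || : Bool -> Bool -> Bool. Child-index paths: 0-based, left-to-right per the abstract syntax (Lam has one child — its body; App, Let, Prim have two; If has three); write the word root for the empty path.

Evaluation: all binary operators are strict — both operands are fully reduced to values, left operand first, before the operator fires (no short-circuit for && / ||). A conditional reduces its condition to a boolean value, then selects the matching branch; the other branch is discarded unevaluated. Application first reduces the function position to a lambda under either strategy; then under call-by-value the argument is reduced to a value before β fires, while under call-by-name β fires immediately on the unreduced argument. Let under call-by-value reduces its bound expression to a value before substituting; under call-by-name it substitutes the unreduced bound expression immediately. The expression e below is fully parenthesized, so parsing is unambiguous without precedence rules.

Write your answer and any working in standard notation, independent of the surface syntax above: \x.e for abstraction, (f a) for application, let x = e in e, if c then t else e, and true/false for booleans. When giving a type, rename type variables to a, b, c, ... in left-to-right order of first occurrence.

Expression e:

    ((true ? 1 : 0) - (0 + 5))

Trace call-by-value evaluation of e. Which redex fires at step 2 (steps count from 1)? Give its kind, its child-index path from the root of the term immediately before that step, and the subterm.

Derivation:
step 0: ((if true then 1 else 0) - (0 + 5))
step 1: [if@0] (1 - (0 + 5))
step 2: [delta@1] (1 - 5)

Answer: delta at 1 : (0 + 5)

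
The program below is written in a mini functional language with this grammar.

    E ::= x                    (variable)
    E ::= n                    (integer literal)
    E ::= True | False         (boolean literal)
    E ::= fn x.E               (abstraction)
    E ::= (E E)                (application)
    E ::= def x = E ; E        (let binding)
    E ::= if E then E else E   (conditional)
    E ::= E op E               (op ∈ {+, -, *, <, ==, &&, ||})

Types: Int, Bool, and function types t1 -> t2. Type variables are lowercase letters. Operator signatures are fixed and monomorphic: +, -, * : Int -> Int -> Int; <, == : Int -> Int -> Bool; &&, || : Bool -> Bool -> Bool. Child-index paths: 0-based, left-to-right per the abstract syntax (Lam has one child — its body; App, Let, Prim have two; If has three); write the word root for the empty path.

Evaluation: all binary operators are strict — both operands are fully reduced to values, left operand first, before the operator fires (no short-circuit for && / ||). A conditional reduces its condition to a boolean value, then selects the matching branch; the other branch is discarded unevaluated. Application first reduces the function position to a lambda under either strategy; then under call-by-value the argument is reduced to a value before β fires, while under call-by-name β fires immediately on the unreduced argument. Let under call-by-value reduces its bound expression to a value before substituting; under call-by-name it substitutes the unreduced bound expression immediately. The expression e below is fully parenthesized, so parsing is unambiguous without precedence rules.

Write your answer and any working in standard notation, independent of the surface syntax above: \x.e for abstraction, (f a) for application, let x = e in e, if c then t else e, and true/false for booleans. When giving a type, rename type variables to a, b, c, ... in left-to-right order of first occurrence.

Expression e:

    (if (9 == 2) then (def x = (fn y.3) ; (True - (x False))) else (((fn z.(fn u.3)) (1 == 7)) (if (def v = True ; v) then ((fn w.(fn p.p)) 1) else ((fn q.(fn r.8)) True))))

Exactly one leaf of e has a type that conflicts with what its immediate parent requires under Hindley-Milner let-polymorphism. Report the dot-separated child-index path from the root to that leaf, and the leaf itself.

Derivation:
  unify Int ~ Int
  unify Int ~ Int
  unify Bool ~ Bool
\y._ : a -> Int
let x : forall. a -> Int
  unify Bool ~ Int
  FAIL: mismatch Bool ~ Int

Answer: 1.1.0 : true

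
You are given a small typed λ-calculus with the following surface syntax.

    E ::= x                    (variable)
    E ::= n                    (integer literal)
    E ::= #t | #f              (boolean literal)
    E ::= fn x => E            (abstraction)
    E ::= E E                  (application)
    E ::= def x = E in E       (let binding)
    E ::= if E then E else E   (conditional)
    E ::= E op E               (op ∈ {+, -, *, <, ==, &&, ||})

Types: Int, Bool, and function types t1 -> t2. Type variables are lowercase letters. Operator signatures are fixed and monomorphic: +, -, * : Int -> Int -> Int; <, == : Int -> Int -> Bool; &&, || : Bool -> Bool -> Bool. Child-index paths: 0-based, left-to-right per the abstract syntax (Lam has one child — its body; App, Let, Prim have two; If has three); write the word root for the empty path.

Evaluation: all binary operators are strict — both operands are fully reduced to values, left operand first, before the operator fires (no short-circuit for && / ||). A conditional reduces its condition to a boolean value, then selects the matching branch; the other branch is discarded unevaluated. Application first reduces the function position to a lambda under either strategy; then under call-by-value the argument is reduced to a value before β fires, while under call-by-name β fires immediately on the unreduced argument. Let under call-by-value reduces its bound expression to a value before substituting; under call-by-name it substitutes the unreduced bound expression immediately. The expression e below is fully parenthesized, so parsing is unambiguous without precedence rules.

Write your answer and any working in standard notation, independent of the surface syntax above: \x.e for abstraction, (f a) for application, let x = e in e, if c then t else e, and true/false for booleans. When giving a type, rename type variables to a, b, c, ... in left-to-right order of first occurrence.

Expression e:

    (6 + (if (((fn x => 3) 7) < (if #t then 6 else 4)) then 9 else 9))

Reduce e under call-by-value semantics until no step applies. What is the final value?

Working:
step 0: (6 + (if (((\x.3) 7) < (if true then 6 else 4)) then 9 else 9))
step 1: [beta@1.0.0] (6 + (if (3 < (if true then 6 else 4)) then 9 else 9))
step 2: [if@1.0.1] (6 + (if (3 < 6) then 9 else 9))
step 3: [delta@1.0] (6 + (if true then 9 else 9))
step 4: [if@1] (6 + 9)
step 5: [delta@root] 15

Answer: 15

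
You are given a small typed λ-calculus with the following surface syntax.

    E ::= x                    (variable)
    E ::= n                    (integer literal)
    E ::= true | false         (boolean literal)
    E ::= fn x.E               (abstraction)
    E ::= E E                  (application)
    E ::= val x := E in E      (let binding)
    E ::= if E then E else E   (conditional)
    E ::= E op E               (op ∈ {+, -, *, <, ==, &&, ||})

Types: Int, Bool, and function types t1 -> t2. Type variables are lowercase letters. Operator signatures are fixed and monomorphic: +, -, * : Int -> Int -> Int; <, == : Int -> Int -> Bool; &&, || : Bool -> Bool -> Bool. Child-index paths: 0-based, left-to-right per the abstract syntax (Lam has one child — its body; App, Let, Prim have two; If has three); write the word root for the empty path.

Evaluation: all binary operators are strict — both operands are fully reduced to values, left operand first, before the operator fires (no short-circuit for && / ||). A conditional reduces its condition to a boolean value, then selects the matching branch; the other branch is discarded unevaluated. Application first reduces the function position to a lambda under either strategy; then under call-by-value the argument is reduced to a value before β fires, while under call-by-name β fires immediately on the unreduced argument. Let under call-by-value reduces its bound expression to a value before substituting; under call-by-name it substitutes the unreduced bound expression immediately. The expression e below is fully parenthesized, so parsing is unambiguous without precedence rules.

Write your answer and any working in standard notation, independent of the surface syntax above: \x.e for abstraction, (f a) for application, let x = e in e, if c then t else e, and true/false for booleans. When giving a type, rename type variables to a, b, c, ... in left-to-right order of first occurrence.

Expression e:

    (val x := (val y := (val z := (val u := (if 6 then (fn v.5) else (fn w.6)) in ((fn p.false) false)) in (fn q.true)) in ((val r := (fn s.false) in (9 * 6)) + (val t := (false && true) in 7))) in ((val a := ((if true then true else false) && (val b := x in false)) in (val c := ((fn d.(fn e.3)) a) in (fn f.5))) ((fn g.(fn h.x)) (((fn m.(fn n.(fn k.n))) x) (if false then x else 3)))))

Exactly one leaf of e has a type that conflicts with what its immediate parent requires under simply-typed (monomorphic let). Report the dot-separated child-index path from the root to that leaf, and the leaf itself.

Answer: 0.0.0.0.0 : 6

Trace:
  unify Int ~ Bool
  FAIL: mismatch Int ~ Bool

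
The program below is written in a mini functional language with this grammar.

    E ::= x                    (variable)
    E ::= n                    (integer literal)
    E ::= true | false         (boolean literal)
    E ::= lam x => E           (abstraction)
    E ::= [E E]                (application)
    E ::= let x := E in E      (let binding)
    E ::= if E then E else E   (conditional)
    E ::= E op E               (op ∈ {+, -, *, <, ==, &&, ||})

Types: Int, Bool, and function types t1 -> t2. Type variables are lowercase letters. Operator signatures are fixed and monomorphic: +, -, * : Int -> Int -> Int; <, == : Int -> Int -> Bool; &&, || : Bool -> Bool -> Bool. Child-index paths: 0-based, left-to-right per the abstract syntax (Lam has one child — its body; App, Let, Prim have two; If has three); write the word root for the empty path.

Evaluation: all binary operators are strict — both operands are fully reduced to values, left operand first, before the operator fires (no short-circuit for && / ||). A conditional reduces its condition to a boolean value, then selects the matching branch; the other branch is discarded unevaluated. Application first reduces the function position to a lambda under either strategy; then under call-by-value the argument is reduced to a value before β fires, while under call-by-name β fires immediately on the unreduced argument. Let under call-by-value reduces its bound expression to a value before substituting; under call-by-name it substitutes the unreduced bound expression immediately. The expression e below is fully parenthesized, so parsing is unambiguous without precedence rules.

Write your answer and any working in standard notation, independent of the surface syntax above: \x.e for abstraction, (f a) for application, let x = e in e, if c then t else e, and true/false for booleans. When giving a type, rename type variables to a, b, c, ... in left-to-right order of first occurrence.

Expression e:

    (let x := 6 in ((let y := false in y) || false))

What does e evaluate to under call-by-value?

Answer: false

Derivation:
step 0: (let x = 6 in ((let y = false in y) || false))
step 1: [let@root] ((let y = false in y) || false)
step 2: [let@0] (false || false)
step 3: [delta@root] false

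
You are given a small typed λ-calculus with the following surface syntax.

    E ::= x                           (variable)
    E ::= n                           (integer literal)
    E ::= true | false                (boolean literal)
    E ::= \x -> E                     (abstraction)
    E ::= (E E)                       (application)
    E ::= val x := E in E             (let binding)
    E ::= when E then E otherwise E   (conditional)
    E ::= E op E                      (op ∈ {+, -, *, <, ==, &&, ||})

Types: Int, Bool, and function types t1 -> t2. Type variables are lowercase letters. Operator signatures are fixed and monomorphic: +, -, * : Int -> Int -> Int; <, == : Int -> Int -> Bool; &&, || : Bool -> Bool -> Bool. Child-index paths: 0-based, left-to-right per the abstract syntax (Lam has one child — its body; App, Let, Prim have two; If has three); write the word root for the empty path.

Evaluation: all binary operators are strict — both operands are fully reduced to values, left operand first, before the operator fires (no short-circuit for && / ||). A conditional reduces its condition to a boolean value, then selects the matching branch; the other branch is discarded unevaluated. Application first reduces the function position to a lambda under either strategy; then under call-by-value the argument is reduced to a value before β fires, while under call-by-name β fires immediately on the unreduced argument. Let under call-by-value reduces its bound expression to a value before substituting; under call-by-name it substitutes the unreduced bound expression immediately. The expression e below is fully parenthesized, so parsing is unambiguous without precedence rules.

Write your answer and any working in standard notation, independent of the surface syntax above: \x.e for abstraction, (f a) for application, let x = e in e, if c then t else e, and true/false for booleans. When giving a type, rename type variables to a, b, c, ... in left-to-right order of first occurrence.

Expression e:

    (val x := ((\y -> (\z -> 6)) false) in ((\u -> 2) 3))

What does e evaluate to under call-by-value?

Working:
step 0: (let x = ((\y.(\z.6)) false) in ((\u.2) 3))
step 1: [beta@0] (let x = (\z.6) in ((\u.2) 3))
step 2: [let@root] ((\u.2) 3)
step 3: [beta@root] 2

Answer: 2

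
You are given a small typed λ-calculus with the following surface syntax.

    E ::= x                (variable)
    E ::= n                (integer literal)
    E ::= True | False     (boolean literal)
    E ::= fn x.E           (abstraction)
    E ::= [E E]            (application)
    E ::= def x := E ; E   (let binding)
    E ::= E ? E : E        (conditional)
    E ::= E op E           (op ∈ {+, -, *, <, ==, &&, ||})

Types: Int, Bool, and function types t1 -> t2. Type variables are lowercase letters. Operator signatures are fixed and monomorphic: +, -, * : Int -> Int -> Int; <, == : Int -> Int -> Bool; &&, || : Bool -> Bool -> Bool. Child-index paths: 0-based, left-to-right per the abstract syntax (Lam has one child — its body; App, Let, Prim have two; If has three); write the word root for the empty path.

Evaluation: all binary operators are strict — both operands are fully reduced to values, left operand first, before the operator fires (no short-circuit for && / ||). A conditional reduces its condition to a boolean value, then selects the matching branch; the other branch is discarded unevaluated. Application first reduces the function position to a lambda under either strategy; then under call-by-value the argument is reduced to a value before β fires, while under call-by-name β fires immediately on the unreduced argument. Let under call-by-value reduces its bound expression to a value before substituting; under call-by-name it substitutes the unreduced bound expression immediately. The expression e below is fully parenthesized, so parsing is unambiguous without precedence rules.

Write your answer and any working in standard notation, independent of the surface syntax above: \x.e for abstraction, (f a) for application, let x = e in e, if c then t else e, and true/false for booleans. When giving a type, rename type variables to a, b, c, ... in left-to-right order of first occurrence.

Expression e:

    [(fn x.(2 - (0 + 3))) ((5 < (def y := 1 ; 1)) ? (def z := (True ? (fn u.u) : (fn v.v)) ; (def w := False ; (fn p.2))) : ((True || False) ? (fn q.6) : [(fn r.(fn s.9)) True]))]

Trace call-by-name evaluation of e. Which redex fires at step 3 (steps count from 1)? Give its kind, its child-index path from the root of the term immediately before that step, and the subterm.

Trace:
step 0: ((\x.(2 - (0 + 3))) (if (5 < (let y = 1 in 1)) then (let z = (if true then (\u.u) else (\v.v)) in (let w = false in (\p.2))) else (if (true || false) then (\q.6) else ((\r.(\s.9)) true))))
step 1: [beta@root] (2 - (0 + 3))
step 2: [delta@1] (2 - 3)
step 3: [delta@root] -1

Answer: delta at root : (2 - 3)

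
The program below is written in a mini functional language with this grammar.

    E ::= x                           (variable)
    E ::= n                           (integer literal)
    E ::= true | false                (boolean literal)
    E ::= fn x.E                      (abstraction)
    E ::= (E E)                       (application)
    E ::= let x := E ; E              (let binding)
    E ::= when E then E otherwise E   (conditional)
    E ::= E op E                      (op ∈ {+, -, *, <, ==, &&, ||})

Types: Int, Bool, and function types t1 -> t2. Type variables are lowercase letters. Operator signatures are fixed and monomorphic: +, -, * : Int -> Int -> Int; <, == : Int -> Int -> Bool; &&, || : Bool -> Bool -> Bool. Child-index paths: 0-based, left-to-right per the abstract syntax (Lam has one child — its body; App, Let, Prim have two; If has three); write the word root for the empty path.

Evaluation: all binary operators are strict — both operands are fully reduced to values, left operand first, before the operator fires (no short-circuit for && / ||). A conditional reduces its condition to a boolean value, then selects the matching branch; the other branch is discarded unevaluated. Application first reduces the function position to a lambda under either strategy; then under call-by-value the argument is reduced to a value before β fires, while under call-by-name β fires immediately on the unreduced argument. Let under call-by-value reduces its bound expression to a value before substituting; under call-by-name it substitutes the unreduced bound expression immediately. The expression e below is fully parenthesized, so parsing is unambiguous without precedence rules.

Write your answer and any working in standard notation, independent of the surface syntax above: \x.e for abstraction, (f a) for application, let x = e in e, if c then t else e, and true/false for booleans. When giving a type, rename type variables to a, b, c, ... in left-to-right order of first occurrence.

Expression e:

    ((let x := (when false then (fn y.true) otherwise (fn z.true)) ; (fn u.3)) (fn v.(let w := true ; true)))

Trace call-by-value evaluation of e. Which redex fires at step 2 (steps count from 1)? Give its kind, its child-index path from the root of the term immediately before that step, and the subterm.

Derivation:
step 0: ((let x = (if false then (\y.true) else (\z.true)) in (\u.3)) (\v.(let w = true in true)))
step 1: [if@0.0] ((let x = (\z.true) in (\u.3)) (\v.(let w = true in true)))
step 2: [let@0] ((\u.3) (\v.(let w = true in true)))

Answer: let at 0 : (let x = (\z.true) in (\u.3))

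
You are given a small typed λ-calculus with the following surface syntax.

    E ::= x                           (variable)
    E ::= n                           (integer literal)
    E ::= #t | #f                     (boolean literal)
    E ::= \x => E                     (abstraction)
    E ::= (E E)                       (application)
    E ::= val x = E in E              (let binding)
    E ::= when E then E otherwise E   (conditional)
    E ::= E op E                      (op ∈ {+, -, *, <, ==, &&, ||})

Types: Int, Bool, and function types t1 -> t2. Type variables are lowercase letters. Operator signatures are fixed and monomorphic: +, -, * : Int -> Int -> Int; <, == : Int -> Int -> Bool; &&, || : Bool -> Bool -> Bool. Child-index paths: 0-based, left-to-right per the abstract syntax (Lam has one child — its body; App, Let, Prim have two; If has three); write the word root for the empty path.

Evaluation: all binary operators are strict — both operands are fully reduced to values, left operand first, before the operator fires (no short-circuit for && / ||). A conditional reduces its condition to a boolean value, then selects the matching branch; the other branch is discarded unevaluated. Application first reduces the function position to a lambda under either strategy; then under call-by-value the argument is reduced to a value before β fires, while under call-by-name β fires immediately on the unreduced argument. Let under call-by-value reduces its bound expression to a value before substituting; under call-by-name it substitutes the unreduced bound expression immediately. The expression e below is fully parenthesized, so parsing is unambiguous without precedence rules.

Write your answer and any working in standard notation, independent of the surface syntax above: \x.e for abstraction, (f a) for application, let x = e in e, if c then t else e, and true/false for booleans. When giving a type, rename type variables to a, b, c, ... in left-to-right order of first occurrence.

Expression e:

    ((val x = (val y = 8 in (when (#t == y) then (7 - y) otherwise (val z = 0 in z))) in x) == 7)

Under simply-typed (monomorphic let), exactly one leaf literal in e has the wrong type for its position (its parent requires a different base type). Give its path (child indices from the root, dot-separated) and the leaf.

Answer: 0.0.1.0.0 : true

Trace:
let y : Int
  unify Bool ~ Int
  FAIL: mismatch Bool ~ Int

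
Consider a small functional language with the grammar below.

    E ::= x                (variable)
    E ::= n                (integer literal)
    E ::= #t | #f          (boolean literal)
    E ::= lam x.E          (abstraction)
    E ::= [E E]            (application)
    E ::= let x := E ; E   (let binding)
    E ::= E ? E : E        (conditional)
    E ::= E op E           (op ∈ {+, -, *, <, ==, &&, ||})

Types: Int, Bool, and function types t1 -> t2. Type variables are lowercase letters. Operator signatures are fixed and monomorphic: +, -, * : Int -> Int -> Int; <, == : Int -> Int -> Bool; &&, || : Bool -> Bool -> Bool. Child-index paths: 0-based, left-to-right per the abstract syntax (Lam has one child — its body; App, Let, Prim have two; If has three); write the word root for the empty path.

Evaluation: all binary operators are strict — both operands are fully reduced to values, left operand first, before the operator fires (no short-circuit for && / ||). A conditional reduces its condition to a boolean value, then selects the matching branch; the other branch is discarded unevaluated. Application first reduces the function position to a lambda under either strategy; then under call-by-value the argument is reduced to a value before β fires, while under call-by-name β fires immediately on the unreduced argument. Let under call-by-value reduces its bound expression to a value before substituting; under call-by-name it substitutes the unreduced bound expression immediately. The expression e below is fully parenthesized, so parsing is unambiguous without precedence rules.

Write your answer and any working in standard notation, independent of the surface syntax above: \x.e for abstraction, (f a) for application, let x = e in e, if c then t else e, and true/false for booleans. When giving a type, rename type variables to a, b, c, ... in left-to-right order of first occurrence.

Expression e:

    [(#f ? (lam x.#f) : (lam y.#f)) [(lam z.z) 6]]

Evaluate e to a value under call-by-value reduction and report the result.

Answer: false

Working:
step 0: ((if false then (\x.false) else (\y.false)) ((\z.z) 6))
step 1: [if@0] ((\y.false) ((\z.z) 6))
step 2: [beta@1] ((\y.false) 6)
step 3: [beta@root] false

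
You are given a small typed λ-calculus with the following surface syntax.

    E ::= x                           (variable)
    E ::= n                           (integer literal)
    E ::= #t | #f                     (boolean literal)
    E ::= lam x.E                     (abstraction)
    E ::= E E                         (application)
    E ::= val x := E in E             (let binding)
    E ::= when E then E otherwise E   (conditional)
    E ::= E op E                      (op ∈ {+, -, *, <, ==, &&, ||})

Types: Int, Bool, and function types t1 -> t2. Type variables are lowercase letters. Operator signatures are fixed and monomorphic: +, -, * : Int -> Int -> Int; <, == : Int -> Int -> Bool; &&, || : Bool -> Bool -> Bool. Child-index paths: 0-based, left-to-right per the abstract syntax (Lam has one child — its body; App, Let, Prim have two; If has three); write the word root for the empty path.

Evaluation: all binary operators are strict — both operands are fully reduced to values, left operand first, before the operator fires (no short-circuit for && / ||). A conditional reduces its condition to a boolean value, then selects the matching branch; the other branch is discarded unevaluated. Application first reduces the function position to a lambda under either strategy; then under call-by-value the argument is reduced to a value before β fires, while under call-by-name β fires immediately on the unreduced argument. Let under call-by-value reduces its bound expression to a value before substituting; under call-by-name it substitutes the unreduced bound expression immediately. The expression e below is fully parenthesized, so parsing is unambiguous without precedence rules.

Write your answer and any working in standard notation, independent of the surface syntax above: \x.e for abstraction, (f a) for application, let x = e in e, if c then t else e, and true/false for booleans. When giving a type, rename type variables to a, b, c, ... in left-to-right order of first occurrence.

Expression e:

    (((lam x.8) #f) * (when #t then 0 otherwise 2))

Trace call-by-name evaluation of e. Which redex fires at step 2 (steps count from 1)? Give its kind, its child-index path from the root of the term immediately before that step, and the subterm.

Answer: if at 1 : (if true then 0 else 2)

Working:
step 0: (((\x.8) false) * (if true then 0 else 2))
step 1: [beta@0] (8 * (if true then 0 else 2))
step 2: [if@1] (8 * 0)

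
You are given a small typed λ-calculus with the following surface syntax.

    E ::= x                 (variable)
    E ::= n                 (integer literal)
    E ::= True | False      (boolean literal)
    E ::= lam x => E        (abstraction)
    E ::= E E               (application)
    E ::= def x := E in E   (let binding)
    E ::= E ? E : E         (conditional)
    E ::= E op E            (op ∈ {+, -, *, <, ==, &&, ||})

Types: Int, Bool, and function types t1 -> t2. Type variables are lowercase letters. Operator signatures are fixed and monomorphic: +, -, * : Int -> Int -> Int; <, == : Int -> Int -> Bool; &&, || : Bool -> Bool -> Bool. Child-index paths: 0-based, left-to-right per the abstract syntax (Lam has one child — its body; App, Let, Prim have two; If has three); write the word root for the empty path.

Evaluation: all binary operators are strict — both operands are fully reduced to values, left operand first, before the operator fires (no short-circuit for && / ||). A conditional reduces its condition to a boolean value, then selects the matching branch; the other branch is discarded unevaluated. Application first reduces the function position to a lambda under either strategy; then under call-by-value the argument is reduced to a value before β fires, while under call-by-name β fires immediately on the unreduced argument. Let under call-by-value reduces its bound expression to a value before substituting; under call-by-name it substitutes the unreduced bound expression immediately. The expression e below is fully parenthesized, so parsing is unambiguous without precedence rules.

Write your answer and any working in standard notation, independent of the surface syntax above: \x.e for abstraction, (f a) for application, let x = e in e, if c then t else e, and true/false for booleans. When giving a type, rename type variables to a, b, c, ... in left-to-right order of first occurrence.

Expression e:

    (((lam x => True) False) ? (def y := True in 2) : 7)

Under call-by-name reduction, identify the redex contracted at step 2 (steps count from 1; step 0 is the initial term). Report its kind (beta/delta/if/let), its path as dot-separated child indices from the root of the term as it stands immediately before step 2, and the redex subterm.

Answer: if at root : (if true then (let y = true in 2) else 7)

Derivation:
step 0: (if ((\x.true) false) then (let y = true in 2) else 7)
step 1: [beta@0] (if true then (let y = true in 2) else 7)
step 2: [if@root] (let y = true in 2)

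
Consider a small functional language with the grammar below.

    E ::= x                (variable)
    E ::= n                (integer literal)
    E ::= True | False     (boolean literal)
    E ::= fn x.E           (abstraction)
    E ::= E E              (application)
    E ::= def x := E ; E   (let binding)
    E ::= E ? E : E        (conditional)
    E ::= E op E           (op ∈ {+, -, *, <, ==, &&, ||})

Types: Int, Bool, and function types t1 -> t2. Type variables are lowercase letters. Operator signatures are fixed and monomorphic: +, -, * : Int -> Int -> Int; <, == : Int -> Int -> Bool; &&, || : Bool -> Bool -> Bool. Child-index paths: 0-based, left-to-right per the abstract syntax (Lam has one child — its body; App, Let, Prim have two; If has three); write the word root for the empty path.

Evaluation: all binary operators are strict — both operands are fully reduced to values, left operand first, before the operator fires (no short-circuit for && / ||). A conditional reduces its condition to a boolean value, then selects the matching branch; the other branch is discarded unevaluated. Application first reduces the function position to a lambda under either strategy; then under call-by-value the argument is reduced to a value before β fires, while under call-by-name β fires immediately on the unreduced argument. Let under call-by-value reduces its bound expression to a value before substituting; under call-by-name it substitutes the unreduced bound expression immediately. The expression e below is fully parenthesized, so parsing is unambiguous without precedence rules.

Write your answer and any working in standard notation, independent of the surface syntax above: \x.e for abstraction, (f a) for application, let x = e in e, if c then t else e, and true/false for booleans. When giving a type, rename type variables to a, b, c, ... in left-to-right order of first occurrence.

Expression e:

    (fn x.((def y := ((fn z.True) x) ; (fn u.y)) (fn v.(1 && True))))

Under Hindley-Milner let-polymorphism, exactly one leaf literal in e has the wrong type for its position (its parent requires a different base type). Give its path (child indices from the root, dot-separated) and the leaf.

Trace:
\z._ : b -> Bool
x : a
  unify b -> Bool ~ a -> c
  unify b ~ a
  unify Bool ~ c
_ _ : Bool
let y : Bool
y : Bool
\u._ : d -> Bool
  unify Int ~ Bool
  FAIL: mismatch Int ~ Bool

Answer: 0.1.0.0 : 1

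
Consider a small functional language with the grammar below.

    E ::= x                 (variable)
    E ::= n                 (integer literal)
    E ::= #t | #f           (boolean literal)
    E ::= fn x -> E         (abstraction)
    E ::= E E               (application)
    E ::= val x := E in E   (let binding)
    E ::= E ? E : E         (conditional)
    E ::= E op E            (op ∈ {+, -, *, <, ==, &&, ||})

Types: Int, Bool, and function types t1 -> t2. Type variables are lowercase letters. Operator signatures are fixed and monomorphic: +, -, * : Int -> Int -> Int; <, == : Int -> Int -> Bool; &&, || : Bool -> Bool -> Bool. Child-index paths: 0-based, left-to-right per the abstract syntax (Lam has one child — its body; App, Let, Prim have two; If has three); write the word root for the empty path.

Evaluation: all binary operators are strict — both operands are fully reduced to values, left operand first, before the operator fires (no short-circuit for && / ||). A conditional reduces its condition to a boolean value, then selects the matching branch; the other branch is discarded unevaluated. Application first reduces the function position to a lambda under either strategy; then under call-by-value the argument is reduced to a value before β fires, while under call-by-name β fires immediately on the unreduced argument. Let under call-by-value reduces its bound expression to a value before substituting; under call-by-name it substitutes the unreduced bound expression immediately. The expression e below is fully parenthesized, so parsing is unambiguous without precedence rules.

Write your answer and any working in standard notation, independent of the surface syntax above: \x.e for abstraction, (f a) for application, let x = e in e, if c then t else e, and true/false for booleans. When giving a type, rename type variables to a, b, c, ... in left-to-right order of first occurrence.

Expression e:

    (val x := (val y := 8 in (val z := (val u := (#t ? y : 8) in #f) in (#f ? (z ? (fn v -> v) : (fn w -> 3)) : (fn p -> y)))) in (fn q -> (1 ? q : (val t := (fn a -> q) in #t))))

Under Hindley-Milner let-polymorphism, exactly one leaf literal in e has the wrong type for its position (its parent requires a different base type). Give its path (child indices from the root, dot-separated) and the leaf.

Answer: 1.0.0 : 1

Trace:
let y : Int
  unify Bool ~ Bool
y : Int
  unify Int ~ Int
let u : Int
let z : Bool
  unify Bool ~ Bool
z : Bool
  unify Bool ~ Bool
v : a
\v._ : a -> a
\w._ : b -> Int
  unify a -> a ~ b -> Int
  unify a ~ b
  unify b ~ Int
y : Int
\p._ : c -> Int
  unify Int -> Int ~ c -> Int
  unify Int ~ c
  unify Int ~ Int
let x : Int -> Int
  unify Int ~ Bool
  FAIL: mismatch Int ~ Bool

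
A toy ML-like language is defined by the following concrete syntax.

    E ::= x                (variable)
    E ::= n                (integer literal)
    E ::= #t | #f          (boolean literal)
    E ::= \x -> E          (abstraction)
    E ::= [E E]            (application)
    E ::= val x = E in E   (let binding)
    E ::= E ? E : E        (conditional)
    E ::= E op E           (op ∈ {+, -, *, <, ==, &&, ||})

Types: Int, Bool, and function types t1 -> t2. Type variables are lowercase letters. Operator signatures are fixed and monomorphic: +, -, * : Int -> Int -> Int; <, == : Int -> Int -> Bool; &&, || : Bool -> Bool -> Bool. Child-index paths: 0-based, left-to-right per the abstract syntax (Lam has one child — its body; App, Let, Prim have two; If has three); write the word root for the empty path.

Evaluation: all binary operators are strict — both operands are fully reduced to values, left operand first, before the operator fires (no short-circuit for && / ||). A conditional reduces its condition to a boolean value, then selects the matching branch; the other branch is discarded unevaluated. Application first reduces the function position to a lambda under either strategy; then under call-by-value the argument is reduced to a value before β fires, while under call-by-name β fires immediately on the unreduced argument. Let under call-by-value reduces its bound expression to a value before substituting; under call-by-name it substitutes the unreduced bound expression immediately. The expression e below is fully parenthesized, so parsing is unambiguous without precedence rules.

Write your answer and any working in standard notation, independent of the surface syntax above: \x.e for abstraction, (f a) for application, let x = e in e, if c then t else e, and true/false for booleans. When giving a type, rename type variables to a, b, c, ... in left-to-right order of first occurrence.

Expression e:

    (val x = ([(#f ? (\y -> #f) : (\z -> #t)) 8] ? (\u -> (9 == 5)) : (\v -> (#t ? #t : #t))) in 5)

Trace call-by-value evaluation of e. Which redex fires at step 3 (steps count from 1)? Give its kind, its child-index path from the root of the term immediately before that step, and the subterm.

Derivation:
step 0: (let x = (if ((if false then (\y.false) else (\z.true)) 8) then (\u.(9 == 5)) else (\v.(if true then true else true))) in 5)
step 1: [if@0.0.0] (let x = (if ((\z.true) 8) then (\u.(9 == 5)) else (\v.(if true then true else true))) in 5)
step 2: [beta@0.0] (let x = (if true then (\u.(9 == 5)) else (\v.(if true then true else true))) in 5)
step 3: [if@0] (let x = (\u.(9 == 5)) in 5)

Answer: if at 0 : (if true then (\u.(9 == 5)) else (\v.(if true then true else true)))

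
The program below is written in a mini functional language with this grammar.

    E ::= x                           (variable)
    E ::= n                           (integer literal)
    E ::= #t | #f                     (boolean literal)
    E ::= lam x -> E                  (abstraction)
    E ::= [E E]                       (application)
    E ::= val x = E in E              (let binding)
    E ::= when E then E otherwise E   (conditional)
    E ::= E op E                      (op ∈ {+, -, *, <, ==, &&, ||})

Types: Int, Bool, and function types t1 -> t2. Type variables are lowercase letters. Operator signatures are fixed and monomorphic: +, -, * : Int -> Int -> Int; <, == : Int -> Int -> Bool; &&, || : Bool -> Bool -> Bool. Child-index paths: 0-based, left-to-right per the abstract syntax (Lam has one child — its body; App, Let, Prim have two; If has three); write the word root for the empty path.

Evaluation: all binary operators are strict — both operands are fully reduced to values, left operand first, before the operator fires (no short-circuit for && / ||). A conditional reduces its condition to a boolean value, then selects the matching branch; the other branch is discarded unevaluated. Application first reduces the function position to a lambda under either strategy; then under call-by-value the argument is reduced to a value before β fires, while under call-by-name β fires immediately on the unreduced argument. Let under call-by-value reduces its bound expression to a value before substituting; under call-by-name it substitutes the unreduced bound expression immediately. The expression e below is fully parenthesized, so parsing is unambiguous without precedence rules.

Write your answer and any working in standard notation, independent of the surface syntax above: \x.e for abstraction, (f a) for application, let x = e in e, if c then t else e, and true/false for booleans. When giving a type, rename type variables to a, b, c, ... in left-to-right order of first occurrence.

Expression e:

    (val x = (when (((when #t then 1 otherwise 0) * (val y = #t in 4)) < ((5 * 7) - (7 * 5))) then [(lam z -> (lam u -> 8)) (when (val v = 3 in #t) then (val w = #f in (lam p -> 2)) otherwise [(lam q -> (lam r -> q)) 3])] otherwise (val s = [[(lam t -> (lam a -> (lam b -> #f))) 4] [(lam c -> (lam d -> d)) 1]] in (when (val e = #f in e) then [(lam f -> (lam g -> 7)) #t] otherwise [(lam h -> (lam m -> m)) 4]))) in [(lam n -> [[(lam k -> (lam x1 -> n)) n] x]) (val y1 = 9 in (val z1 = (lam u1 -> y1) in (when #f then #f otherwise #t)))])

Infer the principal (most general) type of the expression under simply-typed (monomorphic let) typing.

Working:
  unify Bool ~ Bool
  unify Int ~ Int
  unify Int ~ Int
let y : Bool
  unify Int ~ Int
  unify Int ~ Int
  unify Int ~ Int
  unify Int ~ Int
  unify Int ~ Int
  unify Int ~ Int
  unify Int ~ Int
  unify Int ~ Int
  unify Int ~ Int
  unify Bool ~ Bool
\u._ : b -> Int
\z._ : a -> b -> Int
let v : Int
  unify Bool ~ Bool
let w : Bool
\p._ : c -> Int
q : d
\r._ : e -> d
\q._ : d -> e -> d
  unify d -> e -> d ~ Int -> f
  unify d ~ Int
  unify e -> Int ~ f
_ _ : e -> Int
  unify c -> Int ~ e -> Int
  unify c ~ e
  unify Int ~ Int
  unify a -> b -> Int ~ (e -> Int) -> g
  unify a ~ e -> Int
  unify b -> Int ~ g
_ _ : b -> Int
\b._ : j -> Bool
\a._ : i -> j -> Bool
\t._ : h -> i -> j -> Bool
  unify h -> i -> j -> Bool ~ Int -> k
  unify h ~ Int
  unify i -> j -> Bool ~ k
_ _ : i -> j -> Bool
d : m
\d._ : m -> m
\c._ : l -> m -> m
  unify l -> m -> m ~ Int -> n
  unify l ~ Int
  unify m -> m ~ n
_ _ : m -> m
  unify i -> j -> Bool ~ (m -> m) -> o
  unify i ~ m -> m
  unify j -> Bool ~ o
_ _ : j -> Bool
let s : j -> Bool
let e : Bool
e : Bool
  unify Bool ~ Bool
\g._ : q -> Int
\f._ : p -> q -> Int
  unify p -> q -> Int ~ Bool -> r
  unify p ~ Bool
  unify q -> Int ~ r
_ _ : q -> Int
m : t
\m._ : t -> t
\h._ : s -> t -> t
  unify s -> t -> t ~ Int -> u
  unify s ~ Int
  unify t -> t ~ u
_ _ : t -> t
  unify q -> Int ~ t -> t
  unify q ~ t
  unify Int ~ t
  unify b -> Int ~ Int -> Int
  unify b ~ Int
  unify Int ~ Int
let x : Int -> Int
n : v
\x1._ : x -> v
\k._ : w -> x -> v
n : v
  unify w -> x -> v ~ v -> y
  unify w ~ v
  unify x -> v ~ y
_ _ : x -> v
x : Int -> Int
  unify x -> v ~ (Int -> Int) -> z
  unify x ~ Int -> Int
  unify v ~ z
_ _ : z
\n._ : z -> z
let y1 : Int
y1 : Int
\u1._ : t26 -> Int
let z1 : t26 -> Int
  unify Bool ~ Bool
  unify Bool ~ Bool
  unify z -> z ~ Bool -> t27
  unify z ~ Bool
  unify Bool ~ t27
_ _ : Bool

Answer: Bool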